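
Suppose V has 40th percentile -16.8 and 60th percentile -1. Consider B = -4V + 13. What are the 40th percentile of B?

40th percentile of B = 17

Since a = -4 < 0 the transformation is decreasing, reversing order: the 40th percentile of B corresponds to the 60th percentile of V.
So P_{40}(B) = a·P_{60}(V) + b = (-4)·(-1) + 13 = 17.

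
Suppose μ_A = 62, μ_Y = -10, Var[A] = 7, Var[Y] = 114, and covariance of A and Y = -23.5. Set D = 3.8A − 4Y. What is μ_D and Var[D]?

μ_D = 275.6, Var[D] = 2639.48

μ_D = 3.8·μ_A + (-4)·μ_Y = 3.8·62 + (-4)·(-10) = 275.6.
Var[D] = a²·Var[A] + b²·Var[Y] + 2ab·covariance of A and Y with a = 3.8, b = -4.
= 3.8²·7 + (-4)²·114 + 2·3.8·(-4)·(-23.5)
= 101.08 + 1824 + 714.4 = 2639.48.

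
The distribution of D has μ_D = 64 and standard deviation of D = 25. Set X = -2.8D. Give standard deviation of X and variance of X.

standard deviation of X = 70, variance of X = 4900

X = -2.8D is linear with a = -2.8, b = 0.
standard deviation of X = |a|·standard deviation of D = |-2.8|·25 = 70.
variance of D = 25² = 625.
variance of X = a²·variance of D = (-2.8)²·625 = 4900.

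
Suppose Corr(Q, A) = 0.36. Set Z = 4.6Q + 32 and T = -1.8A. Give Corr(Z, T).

Corr(Z, T) = -0.36

Linear rescalings preserve |correlation|; the slopes 4.6 and -1.8 have opposite signs, so the correlation flips sign: Corr(Z, T) = −Corr(Q, A) = -0.36.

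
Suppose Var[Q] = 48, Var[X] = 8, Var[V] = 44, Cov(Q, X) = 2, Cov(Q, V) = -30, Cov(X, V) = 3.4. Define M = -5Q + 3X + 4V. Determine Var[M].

Var[M] = a²·Var[Q] + b²·Var[X] + c²·Var[V] + 2ab·Cov(Q, X) + 2ac·Cov(Q, V) + 2bc·Cov(X, V), with a = -5, b = 3, c = 4.
= 1200 + 72 + 704 + (-60) + 1200 + 81.6
= 3197.6.

Var[M] = 3197.6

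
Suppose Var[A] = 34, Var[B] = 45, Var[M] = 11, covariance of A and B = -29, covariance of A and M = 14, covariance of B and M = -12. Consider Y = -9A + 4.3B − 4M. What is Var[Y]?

Var[Y] = a²·Var[A] + b²·Var[B] + c²·Var[M] + 2ab·covariance of A and B + 2ac·covariance of A and M + 2bc·covariance of B and M, with a = -9, b = 4.3, c = -4.
= 2754 + 832.05 + 176 + 2244.6 + 1008 + 412.8
= 7427.45.

Var[Y] = 7427.45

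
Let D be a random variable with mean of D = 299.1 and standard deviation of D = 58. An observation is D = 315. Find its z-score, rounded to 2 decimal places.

z = 0.27

z = (D − mean of D) / standard deviation of D = (315 − 299.1) / 58 ≈ 0.27.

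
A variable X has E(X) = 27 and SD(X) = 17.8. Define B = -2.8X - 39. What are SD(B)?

SD(B) = 49.84

B = -2.8X - 39 is linear with a = -2.8, b = -39.
SD(B) = |a|·SD(X) = |-2.8|·17.8 = 49.84.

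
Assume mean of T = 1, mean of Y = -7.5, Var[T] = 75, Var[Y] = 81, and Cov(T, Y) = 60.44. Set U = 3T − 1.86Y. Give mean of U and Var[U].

mean of U = 3·mean of T + (-1.86)·mean of Y = 3·1 + (-1.86)·(-7.5) = 16.95.
Var[U] = a²·Var[T] + b²·Var[Y] + 2ab·Cov(T, Y) with a = 3, b = -1.86.
= 3²·75 + (-1.86)²·81 + 2·3·(-1.86)·60.44
= 675 + 280.2276 + (-674.5104) = 280.7172.

mean of U = 16.95, Var[U] = 280.7172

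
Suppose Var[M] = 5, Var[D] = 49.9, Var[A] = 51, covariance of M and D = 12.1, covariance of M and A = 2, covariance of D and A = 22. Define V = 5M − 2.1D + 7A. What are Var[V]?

Var[V] = a²·Var[M] + b²·Var[D] + c²·Var[A] + 2ab·covariance of M and D + 2ac·covariance of M and A + 2bc·covariance of D and A, with a = 5, b = -2.1, c = 7.
= 125 + 220.059 + 2499 + (-254.1) + 140 + (-646.8)
= 2083.159.

Var[V] = 2083.159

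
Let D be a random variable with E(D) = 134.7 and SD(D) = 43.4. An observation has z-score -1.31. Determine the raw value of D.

D = E(D) + z·SD(D) = 134.7 + (-1.31)·43.4 = 77.846.

D = 77.846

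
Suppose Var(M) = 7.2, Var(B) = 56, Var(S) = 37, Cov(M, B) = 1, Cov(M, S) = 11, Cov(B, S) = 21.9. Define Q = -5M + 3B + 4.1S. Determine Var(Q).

Var(Q) = a²·Var(M) + b²·Var(B) + c²·Var(S) + 2ab·Cov(M, B) + 2ac·Cov(M, S) + 2bc·Cov(B, S), with a = -5, b = 3, c = 4.1.
= 180 + 504 + 621.97 + (-30) + (-451) + 538.74
= 1363.71.

Var(Q) = 1363.71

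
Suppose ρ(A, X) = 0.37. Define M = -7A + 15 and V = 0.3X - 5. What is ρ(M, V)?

ρ(M, V) = -0.37

Linear rescalings preserve |correlation|; the slopes -7 and 0.3 have opposite signs, so the correlation flips sign: ρ(M, V) = −ρ(A, X) = -0.37.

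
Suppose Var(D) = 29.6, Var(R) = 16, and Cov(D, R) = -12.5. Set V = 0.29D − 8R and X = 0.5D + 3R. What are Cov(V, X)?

By bilinearity, Cov(V, X) = ac·Var(D) + bd·Var(R) + (ad+bc)·Cov(D, R), with a=0.29, b=-8, c=0.5, d=3.
ac·Var(D) = 0.29·0.5·29.6 = 4.292
bd·Var(R) = (-8)·3·16 = -384
(ad+bc)·Cov(D, R) = (-3.13)·(-12.5) = 39.125
Cov(V, X) = 4.292 + (-384) + 39.125 = -340.583.

Cov(V, X) = -340.583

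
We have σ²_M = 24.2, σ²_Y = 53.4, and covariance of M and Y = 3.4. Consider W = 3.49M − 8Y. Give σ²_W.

σ²_W = 3522.50242

σ²_W = a²·σ²_M + b²·σ²_Y + 2ab·covariance of M and Y with a = 3.49, b = -8.
= 3.49²·24.2 + (-8)²·53.4 + 2·3.49·(-8)·3.4
= 294.75842 + 3417.6 + (-189.856) = 3522.50242.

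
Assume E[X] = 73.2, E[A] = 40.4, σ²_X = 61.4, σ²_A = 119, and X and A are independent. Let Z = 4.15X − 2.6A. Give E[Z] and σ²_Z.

E[Z] = 198.74, σ²_Z = 1861.9015

E[Z] = 4.15·E[X] + (-2.6)·E[A] = 4.15·73.2 + (-2.6)·40.4 = 198.74.
σ²_Z = a²·σ²_X + b²·σ²_A + 2ab·Cov[X, A] with a = 4.15, b = -2.6.
Independence gives Cov[X, A] = 0.
= 4.15²·61.4 + (-2.6)²·119 + 2·4.15·(-2.6)·0
= 1057.4615 + 804.44 + 0 = 1861.9015.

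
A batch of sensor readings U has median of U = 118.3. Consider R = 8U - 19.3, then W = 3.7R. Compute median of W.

median of W = 3430.27

median of R = 8·118.3 + (-19.3) = 927.1.
median of W = 3.7·927.1 = 3430.27.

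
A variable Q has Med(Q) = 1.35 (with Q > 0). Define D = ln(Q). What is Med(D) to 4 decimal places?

ln(Q) is monotone on this domain, so Med(D) = ln(1.35) ≈ 0.3001.

Med(D) = 0.3001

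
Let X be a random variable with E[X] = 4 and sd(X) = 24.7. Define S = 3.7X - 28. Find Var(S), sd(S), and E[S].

S = 3.7X - 28 is linear with a = 3.7, b = -28.
Var(X) = 24.7² = 610.09.
Var(S) = a²·Var(X) = 3.7²·610.09 = 8352.1321 (the additive constant -28 does not affect variance).
sd(S) = |a|·sd(X) = |3.7|·24.7 = 91.39.
E[S] = a·E[X] + b = 3.7·4 + (-28) = -13.2.

Var(S) = 8352.1321, sd(S) = 91.39, E[S] = -13.2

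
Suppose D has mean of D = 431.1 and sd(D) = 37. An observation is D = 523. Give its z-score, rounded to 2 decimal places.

z = 2.48

z = (D − mean of D) / sd(D) = (523 − 431.1) / 37 ≈ 2.48.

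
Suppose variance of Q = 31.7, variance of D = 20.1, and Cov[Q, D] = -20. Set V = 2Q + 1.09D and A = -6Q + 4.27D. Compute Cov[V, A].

By bilinearity, Cov[V, A] = ac·variance of Q + bd·variance of D + (ad+bc)·Cov[Q, D], with a=2, b=1.09, c=-6, d=4.27.
ac·variance of Q = 2·(-6)·31.7 = -380.4
bd·variance of D = 1.09·4.27·20.1 = 93.55143
(ad+bc)·Cov[Q, D] = (2)·(-20) = -40
Cov[V, A] = -380.4 + 93.55143 + (-40) = -326.84857.

Cov[V, A] = -326.84857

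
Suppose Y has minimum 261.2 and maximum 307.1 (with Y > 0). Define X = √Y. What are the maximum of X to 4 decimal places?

max(X) = 17.5243

√Y is increasing on this domain, so max(X) comes from max(Y) = 307.1: max(X) = √(307.1) ≈ 17.5243.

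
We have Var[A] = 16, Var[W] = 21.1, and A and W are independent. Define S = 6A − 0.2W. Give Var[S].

Var[S] = a²·Var[A] + b²·Var[W] + 2ab·Cov(A, W) with a = 6, b = -0.2.
Independence gives Cov(A, W) = 0.
= 6²·16 + (-0.2)²·21.1 + 2·6·(-0.2)·0
= 576 + 0.844 + 0 = 576.844.

Var[S] = 576.844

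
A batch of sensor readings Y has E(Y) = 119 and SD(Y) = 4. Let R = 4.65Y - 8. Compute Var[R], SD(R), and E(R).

R = 4.65Y - 8 is linear with a = 4.65, b = -8.
Var[Y] = 4² = 16.
Var[R] = a²·Var[Y] = 4.65²·16 = 345.96 (the additive constant -8 does not affect variance).
SD(R) = |a|·SD(Y) = |4.65|·4 = 18.6.
E(R) = a·E(Y) + b = 4.65·119 + (-8) = 545.35.

Var[R] = 345.96, SD(R) = 18.6, E(R) = 545.35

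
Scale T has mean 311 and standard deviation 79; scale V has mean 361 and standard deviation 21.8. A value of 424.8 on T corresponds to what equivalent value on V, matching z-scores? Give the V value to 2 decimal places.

V = 392.40

z = (424.8 − 311)/79 ≈ 1.4405.
V = 361 + z·21.8 = 361 + (424.8 − 311)·21.8/79 ≈ 392.40.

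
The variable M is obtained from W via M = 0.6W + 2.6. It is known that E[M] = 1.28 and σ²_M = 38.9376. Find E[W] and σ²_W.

E[W] = -2.2, σ²_W = 108.16

From M = 0.6W + 2.6: E[M] = a·E[W] + b, so E[W] = (E[M] − b)/a = (1.28 − 2.6)/0.6 = -2.2.
σ²_M = a²·σ²_W, so σ²_W = 38.9376/0.6² = 108.16.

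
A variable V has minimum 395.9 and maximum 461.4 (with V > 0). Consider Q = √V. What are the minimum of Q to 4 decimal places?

min(Q) = 19.8972

√V is increasing on this domain, so min(Q) comes from min(V) = 395.9: min(Q) = √(395.9) ≈ 19.8972.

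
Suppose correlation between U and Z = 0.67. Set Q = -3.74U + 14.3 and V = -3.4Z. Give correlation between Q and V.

correlation between Q and V = 0.67

Linear rescalings preserve correlation up to sign; here the slopes -3.74 and -3.4 have the same sign, so correlation between Q and V = correlation between U and Z = 0.67.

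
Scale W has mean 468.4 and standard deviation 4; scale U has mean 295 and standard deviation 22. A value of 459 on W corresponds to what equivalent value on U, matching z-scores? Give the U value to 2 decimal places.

z = (459 − 468.4)/4 = -2.35.
U = 295 + z·22 = 295 + (459 − 468.4)·22/4 = 243.30.

U = 243.30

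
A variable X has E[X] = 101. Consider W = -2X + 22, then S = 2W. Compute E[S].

E[W] = (-2)·101 + 22 = -180.
E[S] = 2·(-180) = -360.

E[S] = -360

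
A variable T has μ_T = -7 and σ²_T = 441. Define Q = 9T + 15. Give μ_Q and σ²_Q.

μ_Q = -48, σ²_Q = 35721

Q = 9T + 15 is linear with a = 9, b = 15.
μ_Q = a·μ_T + b = 9·(-7) + 15 = -48.
σ²_Q = a²·σ²_T = 9²·441 = 35721 (the additive constant 15 does not affect variance).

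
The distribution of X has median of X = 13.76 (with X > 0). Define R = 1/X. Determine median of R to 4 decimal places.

median of R = 0.0727

1/X is monotone on this domain, so median of R = 1/(13.76) ≈ 0.0727.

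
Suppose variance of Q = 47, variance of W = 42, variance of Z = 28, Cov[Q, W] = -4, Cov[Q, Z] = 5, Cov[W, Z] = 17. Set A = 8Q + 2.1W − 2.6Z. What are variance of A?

variance of A = 2854.46

variance of A = a²·variance of Q + b²·variance of W + c²·variance of Z + 2ab·Cov[Q, W] + 2ac·Cov[Q, Z] + 2bc·Cov[W, Z], with a = 8, b = 2.1, c = -2.6.
= 3008 + 185.22 + 189.28 + (-134.4) + (-208) + (-185.64)
= 2854.46.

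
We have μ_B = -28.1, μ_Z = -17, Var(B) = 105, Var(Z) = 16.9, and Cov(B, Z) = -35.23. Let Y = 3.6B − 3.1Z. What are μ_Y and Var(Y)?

μ_Y = -48.46, Var(Y) = 2309.5426

μ_Y = 3.6·μ_B + (-3.1)·μ_Z = 3.6·(-28.1) + (-3.1)·(-17) = -48.46.
Var(Y) = a²·Var(B) + b²·Var(Z) + 2ab·Cov(B, Z) with a = 3.6, b = -3.1.
= 3.6²·105 + (-3.1)²·16.9 + 2·3.6·(-3.1)·(-35.23)
= 1360.8 + 162.409 + 786.3336 = 2309.5426.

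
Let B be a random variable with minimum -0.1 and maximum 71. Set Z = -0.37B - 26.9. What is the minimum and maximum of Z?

a = -0.37 < 0, so order reverses: min(Z) = a·max(B)+b = (-0.37)·71 + (-26.9) = -53.17; max(Z) = a·min(B)+b = (-0.37)·(-0.1) + (-26.9) = -26.863.

min(Z) = -53.17, max(Z) = -26.863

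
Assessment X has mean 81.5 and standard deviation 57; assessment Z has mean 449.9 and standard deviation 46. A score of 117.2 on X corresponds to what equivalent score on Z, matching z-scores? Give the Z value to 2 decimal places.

Z = 478.71

z = (117.2 − 81.5)/57 ≈ 0.6263.
Z = 449.9 + z·46 = 449.9 + (117.2 − 81.5)·46/57 ≈ 478.71.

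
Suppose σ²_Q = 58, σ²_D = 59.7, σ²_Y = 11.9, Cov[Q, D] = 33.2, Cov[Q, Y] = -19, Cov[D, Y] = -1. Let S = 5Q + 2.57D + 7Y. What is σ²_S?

σ²_S = 1914.67253

σ²_S = a²·σ²_Q + b²·σ²_D + c²·σ²_Y + 2ab·Cov[Q, D] + 2ac·Cov[Q, Y] + 2bc·Cov[D, Y], with a = 5, b = 2.57, c = 7.
= 1450 + 394.31253 + 583.1 + 853.24 + (-1330) + (-35.98)
= 1914.67253.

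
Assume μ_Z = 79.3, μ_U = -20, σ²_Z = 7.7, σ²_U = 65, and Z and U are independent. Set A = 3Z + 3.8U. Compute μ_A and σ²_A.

μ_A = 161.9, σ²_A = 1007.9

μ_A = 3·μ_Z + 3.8·μ_U = 3·79.3 + 3.8·(-20) = 161.9.
σ²_A = a²·σ²_Z + b²·σ²_U + 2ab·Cov[Z, U] with a = 3, b = 3.8.
Independence gives Cov[Z, U] = 0.
= 3²·7.7 + 3.8²·65 + 2·3·3.8·0
= 69.3 + 938.6 + 0 = 1007.9.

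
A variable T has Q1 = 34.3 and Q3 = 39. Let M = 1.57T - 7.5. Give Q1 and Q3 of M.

Q1(M) = 46.351, Q3(M) = 53.73

a = 1.57 > 0: Q1(M) = a·Q1(T)+b = 46.351, Q3(M) = a·Q3(T)+b = 53.73.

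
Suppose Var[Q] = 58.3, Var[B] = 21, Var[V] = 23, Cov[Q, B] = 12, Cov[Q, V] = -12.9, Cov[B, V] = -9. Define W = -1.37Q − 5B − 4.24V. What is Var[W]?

Var[W] = 680.84103

Var[W] = a²·Var[Q] + b²·Var[B] + c²·Var[V] + 2ab·Cov[Q, B] + 2ac·Cov[Q, V] + 2bc·Cov[B, V], with a = -1.37, b = -5, c = -4.24.
= 109.42327 + 525 + 413.4848 + 164.4 + (-149.86704) + (-381.6)
= 680.84103.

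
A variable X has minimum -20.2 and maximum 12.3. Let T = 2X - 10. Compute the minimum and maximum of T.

a = 2 > 0, so min(T) = a·min(X)+b = 2·(-20.2) + (-10) = -50.4 and max(T) = 2·12.3 + (-10) = 14.6.

min(T) = -50.4, max(T) = 14.6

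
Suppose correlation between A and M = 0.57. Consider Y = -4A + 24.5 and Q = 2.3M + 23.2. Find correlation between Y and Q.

correlation between Y and Q = -0.57

Linear rescalings preserve |correlation|; the slopes -4 and 2.3 have opposite signs, so the correlation flips sign: correlation between Y and Q = −correlation between A and M = -0.57.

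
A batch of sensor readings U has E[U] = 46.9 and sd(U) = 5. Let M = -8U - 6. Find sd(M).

sd(M) = 40

M = -8U - 6 is linear with a = -8, b = -6.
sd(M) = |a|·sd(U) = |-8|·5 = 40.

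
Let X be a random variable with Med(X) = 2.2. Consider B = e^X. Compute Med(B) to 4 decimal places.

e^X is monotone on this domain, so Med(B) = exp(2.2) ≈ 9.025.

Med(B) = 9.025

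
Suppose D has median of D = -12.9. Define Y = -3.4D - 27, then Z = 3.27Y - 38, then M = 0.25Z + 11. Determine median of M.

median of Y = (-3.4)·(-12.9) + (-27) = 16.86.
median of Z = 3.27·16.86 + (-38) = 17.1322.
median of M = 0.25·17.1322 + 11 = 15.28305.

median of M = 15.28305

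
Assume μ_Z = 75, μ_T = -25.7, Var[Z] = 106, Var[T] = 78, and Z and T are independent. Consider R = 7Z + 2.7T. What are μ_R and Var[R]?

μ_R = 7·μ_Z + 2.7·μ_T = 7·75 + 2.7·(-25.7) = 455.61.
Var[R] = a²·Var[Z] + b²·Var[T] + 2ab·Cov[Z, T] with a = 7, b = 2.7.
Independence gives Cov[Z, T] = 0.
= 7²·106 + 2.7²·78 + 2·7·2.7·0
= 5194 + 568.62 + 0 = 5762.62.

μ_R = 455.61, Var[R] = 5762.62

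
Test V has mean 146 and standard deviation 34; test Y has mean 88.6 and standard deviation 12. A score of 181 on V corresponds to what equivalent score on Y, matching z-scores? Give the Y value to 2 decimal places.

z = (181 − 146)/34 ≈ 1.0294.
Y = 88.6 + z·12 = 88.6 + (181 − 146)·12/34 ≈ 100.95.

Y = 100.95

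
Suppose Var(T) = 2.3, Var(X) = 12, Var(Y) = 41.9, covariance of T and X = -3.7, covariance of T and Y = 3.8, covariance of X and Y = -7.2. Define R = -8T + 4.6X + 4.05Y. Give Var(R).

Var(R) = 846.19275

Var(R) = a²·Var(T) + b²·Var(X) + c²·Var(Y) + 2ab·covariance of T and X + 2ac·covariance of T and Y + 2bc·covariance of X and Y, with a = -8, b = 4.6, c = 4.05.
= 147.2 + 253.92 + 687.26475 + 272.32 + (-246.24) + (-268.272)
= 846.19275.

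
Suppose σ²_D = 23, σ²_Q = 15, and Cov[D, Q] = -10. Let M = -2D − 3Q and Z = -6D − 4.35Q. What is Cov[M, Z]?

Cov[M, Z] = 204.75

By bilinearity, Cov[M, Z] = ac·σ²_D + bd·σ²_Q + (ad+bc)·Cov[D, Q], with a=-2, b=-3, c=-6, d=-4.35.
ac·σ²_D = (-2)·(-6)·23 = 276
bd·σ²_Q = (-3)·(-4.35)·15 = 195.75
(ad+bc)·Cov[D, Q] = (26.7)·(-10) = -267
Cov[M, Z] = 276 + 195.75 + (-267) = 204.75.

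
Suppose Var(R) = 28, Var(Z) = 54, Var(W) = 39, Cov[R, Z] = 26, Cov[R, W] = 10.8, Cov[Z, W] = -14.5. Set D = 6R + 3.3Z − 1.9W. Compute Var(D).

Var(D) = a²·Var(R) + b²·Var(Z) + c²·Var(W) + 2ab·Cov[R, Z] + 2ac·Cov[R, W] + 2bc·Cov[Z, W], with a = 6, b = 3.3, c = -1.9.
= 1008 + 588.06 + 140.79 + 1029.6 + (-246.24) + 181.83
= 2702.04.

Var(D) = 2702.04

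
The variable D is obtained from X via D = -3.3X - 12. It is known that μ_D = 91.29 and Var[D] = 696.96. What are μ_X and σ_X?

μ_X = -31.3, σ_X = 8

From D = -3.3X - 12: μ_D = a·μ_X + b, so μ_X = (μ_D − b)/a = (91.29 − (-12))/(-3.3) = -31.3.
σ_D = √696.96 = 26.4.
σ_D = |a|·σ_X, so σ_X = 26.4/|-3.3| = 8.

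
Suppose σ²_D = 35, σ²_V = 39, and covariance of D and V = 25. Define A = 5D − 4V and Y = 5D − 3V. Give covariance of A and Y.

covariance of A and Y = 468

By bilinearity, covariance of A and Y = ac·σ²_D + bd·σ²_V + (ad+bc)·covariance of D and V, with a=5, b=-4, c=5, d=-3.
ac·σ²_D = 5·5·35 = 875
bd·σ²_V = (-4)·(-3)·39 = 468
(ad+bc)·covariance of D and V = (-35)·25 = -875
covariance of A and Y = 875 + 468 + (-875) = 468.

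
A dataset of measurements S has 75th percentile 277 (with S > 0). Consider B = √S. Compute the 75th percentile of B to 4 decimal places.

√S is increasing, so P_{75}(B) = g(P_{75}(S)) ≈ 16.6433.

75th percentile of B = 16.6433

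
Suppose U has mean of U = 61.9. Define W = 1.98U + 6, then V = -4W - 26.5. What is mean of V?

mean of W = 1.98·61.9 + 6 = 128.562.
mean of V = (-4)·128.562 + (-26.5) = -540.748.

mean of V = -540.748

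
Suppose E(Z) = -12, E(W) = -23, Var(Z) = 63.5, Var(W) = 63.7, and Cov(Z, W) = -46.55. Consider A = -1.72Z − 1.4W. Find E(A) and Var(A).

E(A) = (-1.72)·E(Z) + (-1.4)·E(W) = (-1.72)·(-12) + (-1.4)·(-23) = 52.84.
Var(A) = a²·Var(Z) + b²·Var(W) + 2ab·Cov(Z, W) with a = -1.72, b = -1.4.
= (-1.72)²·63.5 + (-1.4)²·63.7 + 2·(-1.72)·(-1.4)·(-46.55)
= 187.8584 + 124.852 + (-224.1848) = 88.5256.

E(A) = 52.84, Var(A) = 88.5256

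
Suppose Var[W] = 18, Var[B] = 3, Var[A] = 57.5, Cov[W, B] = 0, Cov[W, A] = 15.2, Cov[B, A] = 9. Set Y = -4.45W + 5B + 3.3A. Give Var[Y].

Var[Y] = 908.196

Var[Y] = a²·Var[W] + b²·Var[B] + c²·Var[A] + 2ab·Cov[W, B] + 2ac·Cov[W, A] + 2bc·Cov[B, A], with a = -4.45, b = 5, c = 3.3.
= 356.445 + 75 + 626.175 + 0 + (-446.424) + 297
= 908.196.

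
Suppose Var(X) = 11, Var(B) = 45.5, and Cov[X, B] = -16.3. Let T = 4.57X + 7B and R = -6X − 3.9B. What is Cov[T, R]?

By bilinearity, Cov[T, R] = ac·Var(X) + bd·Var(B) + (ad+bc)·Cov[X, B], with a=4.57, b=7, c=-6, d=-3.9.
ac·Var(X) = 4.57·(-6)·11 = -301.62
bd·Var(B) = 7·(-3.9)·45.5 = -1242.15
(ad+bc)·Cov[X, B] = (-59.823)·(-16.3) = 975.1149
Cov[T, R] = -301.62 + (-1242.15) + 975.1149 = -568.6551.

Cov[T, R] = -568.6551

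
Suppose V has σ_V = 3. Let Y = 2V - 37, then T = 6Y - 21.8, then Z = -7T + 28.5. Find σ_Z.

σ_Y = |2|·3 = 6.
σ_T = |6|·6 = 36.
σ_Z = |-7|·36 = 252.

σ_Z = 252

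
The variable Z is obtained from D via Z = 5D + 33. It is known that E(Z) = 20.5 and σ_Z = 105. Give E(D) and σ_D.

E(D) = -2.5, σ_D = 21

From Z = 5D + 33: E(Z) = a·E(D) + b, so E(D) = (E(Z) − b)/a = (20.5 − 33)/5 = -2.5.
σ_Z = |a|·σ_D, so σ_D = 105/|5| = 21.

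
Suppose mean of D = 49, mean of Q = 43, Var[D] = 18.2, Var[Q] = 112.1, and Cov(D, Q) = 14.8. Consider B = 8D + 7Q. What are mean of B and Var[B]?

mean of B = 693, Var[B] = 8315.3

mean of B = 8·mean of D + 7·mean of Q = 8·49 + 7·43 = 693.
Var[B] = a²·Var[D] + b²·Var[Q] + 2ab·Cov(D, Q) with a = 8, b = 7.
= 8²·18.2 + 7²·112.1 + 2·8·7·14.8
= 1164.8 + 5492.9 + 1657.6 = 8315.3.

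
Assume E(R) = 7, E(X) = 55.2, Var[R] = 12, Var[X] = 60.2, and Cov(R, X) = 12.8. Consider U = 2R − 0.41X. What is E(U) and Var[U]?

E(U) = -8.632, Var[U] = 37.12762

E(U) = 2·E(R) + (-0.41)·E(X) = 2·7 + (-0.41)·55.2 = -8.632.
Var[U] = a²·Var[R] + b²·Var[X] + 2ab·Cov(R, X) with a = 2, b = -0.41.
= 2²·12 + (-0.41)²·60.2 + 2·2·(-0.41)·12.8
= 48 + 10.11962 + (-20.992) = 37.12762.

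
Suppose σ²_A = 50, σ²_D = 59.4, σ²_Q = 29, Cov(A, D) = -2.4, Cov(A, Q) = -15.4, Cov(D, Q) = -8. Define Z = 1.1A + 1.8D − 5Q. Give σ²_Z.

σ²_Z = a²·σ²_A + b²·σ²_D + c²·σ²_Q + 2ab·Cov(A, D) + 2ac·Cov(A, Q) + 2bc·Cov(D, Q), with a = 1.1, b = 1.8, c = -5.
= 60.5 + 192.456 + 725 + (-9.504) + 169.4 + 144
= 1281.852.

σ²_Z = 1281.852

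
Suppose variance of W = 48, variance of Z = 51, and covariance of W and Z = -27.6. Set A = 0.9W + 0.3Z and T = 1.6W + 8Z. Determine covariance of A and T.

By bilinearity, covariance of A and T = ac·variance of W + bd·variance of Z + (ad+bc)·covariance of W and Z, with a=0.9, b=0.3, c=1.6, d=8.
ac·variance of W = 0.9·1.6·48 = 69.12
bd·variance of Z = 0.3·8·51 = 122.4
(ad+bc)·covariance of W and Z = (7.68)·(-27.6) = -211.968
covariance of A and T = 69.12 + 122.4 + (-211.968) = -20.448.

covariance of A and T = -20.448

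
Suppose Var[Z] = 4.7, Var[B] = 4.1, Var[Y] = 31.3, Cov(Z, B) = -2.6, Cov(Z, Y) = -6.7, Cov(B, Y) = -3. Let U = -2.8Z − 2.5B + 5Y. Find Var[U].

Var[U] = 1071.173

Var[U] = a²·Var[Z] + b²·Var[B] + c²·Var[Y] + 2ab·Cov(Z, B) + 2ac·Cov(Z, Y) + 2bc·Cov(B, Y), with a = -2.8, b = -2.5, c = 5.
= 36.848 + 25.625 + 782.5 + (-36.4) + 187.6 + 75
= 1071.173.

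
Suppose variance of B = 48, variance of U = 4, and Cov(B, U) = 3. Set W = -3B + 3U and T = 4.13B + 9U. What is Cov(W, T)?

Cov(W, T) = -530.55

By bilinearity, Cov(W, T) = ac·variance of B + bd·variance of U + (ad+bc)·Cov(B, U), with a=-3, b=3, c=4.13, d=9.
ac·variance of B = (-3)·4.13·48 = -594.72
bd·variance of U = 3·9·4 = 108
(ad+bc)·Cov(B, U) = (-14.61)·3 = -43.83
Cov(W, T) = -594.72 + 108 + (-43.83) = -530.55.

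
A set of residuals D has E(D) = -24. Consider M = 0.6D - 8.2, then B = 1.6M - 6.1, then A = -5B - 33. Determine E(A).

E(M) = 0.6·(-24) + (-8.2) = -22.6.
E(B) = 1.6·(-22.6) + (-6.1) = -42.26.
E(A) = (-5)·(-42.26) + (-33) = 178.3.

E(A) = 178.3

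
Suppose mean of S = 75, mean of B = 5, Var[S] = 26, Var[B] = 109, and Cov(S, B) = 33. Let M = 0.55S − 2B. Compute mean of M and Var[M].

mean of M = 0.55·mean of S + (-2)·mean of B = 0.55·75 + (-2)·5 = 31.25.
Var[M] = a²·Var[S] + b²·Var[B] + 2ab·Cov(S, B) with a = 0.55, b = -2.
= 0.55²·26 + (-2)²·109 + 2·0.55·(-2)·33
= 7.865 + 436 + (-72.6) = 371.265.

mean of M = 31.25, Var[M] = 371.265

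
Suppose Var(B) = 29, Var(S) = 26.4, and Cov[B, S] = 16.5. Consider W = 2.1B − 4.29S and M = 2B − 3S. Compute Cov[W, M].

Cov[W, M] = 216.048

By bilinearity, Cov[W, M] = ac·Var(B) + bd·Var(S) + (ad+bc)·Cov[B, S], with a=2.1, b=-4.29, c=2, d=-3.
ac·Var(B) = 2.1·2·29 = 121.8
bd·Var(S) = (-4.29)·(-3)·26.4 = 339.768
(ad+bc)·Cov[B, S] = (-14.88)·16.5 = -245.52
Cov[W, M] = 121.8 + 339.768 + (-245.52) = 216.048.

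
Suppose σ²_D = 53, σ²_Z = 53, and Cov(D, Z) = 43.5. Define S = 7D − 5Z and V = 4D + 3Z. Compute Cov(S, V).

Cov(S, V) = 732.5

By bilinearity, Cov(S, V) = ac·σ²_D + bd·σ²_Z + (ad+bc)·Cov(D, Z), with a=7, b=-5, c=4, d=3.
ac·σ²_D = 7·4·53 = 1484
bd·σ²_Z = (-5)·3·53 = -795
(ad+bc)·Cov(D, Z) = (1)·43.5 = 43.5
Cov(S, V) = 1484 + (-795) + 43.5 = 732.5.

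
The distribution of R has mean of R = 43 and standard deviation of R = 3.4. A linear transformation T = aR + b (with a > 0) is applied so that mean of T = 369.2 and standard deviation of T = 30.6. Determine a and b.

standard deviation of T = a·standard deviation of R (a > 0), so a = 30.6/3.4 = 9.
mean of T = a·mean of R + b, so b = 369.2 − 9·43 = -17.8.

a = 9, b = -17.8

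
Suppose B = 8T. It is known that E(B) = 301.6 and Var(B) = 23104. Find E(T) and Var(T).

E(T) = 37.7, Var(T) = 361

From B = 8T: E(B) = a·E(T) + b, so E(T) = (E(B) − b)/a = (301.6 − 0)/8 = 37.7.
Var(B) = a²·Var(T), so Var(T) = 23104/8² = 361.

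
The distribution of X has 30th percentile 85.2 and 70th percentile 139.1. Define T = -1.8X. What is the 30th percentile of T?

30th percentile of T = -250.38

Since a = -1.8 < 0 the transformation is decreasing, reversing order: the 30th percentile of T corresponds to the 70th percentile of X.
So P_{30}(T) = a·P_{70}(X) + b = (-1.8)·139.1 = -250.38.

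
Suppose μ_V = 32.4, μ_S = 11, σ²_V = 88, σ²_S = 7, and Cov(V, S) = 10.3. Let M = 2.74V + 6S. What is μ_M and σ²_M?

μ_M = 2.74·μ_V + 6·μ_S = 2.74·32.4 + 6·11 = 154.776.
σ²_M = a²·σ²_V + b²·σ²_S + 2ab·Cov(V, S) with a = 2.74, b = 6.
= 2.74²·88 + 6²·7 + 2·2.74·6·10.3
= 660.6688 + 252 + 338.664 = 1251.3328.

μ_M = 154.776, σ²_M = 1251.3328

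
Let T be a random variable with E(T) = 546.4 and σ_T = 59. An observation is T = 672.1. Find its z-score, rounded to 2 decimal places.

z = 2.13

z = (T − E(T)) / σ_T = (672.1 − 546.4) / 59 ≈ 2.13.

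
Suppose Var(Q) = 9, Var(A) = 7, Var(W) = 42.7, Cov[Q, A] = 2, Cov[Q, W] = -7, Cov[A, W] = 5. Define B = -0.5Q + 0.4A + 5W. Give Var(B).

Var(B) = a²·Var(Q) + b²·Var(A) + c²·Var(W) + 2ab·Cov[Q, A] + 2ac·Cov[Q, W] + 2bc·Cov[A, W], with a = -0.5, b = 0.4, c = 5.
= 2.25 + 1.12 + 1067.5 + (-0.8) + 35 + 20
= 1125.07.

Var(B) = 1125.07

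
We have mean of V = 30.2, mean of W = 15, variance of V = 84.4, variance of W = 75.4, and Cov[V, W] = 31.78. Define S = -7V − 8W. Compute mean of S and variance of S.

mean of S = -331.4, variance of S = 12520.56

mean of S = (-7)·mean of V + (-8)·mean of W = (-7)·30.2 + (-8)·15 = -331.4.
variance of S = a²·variance of V + b²·variance of W + 2ab·Cov[V, W] with a = -7, b = -8.
= (-7)²·84.4 + (-8)²·75.4 + 2·(-7)·(-8)·31.78
= 4135.6 + 4825.6 + 3559.36 = 12520.56.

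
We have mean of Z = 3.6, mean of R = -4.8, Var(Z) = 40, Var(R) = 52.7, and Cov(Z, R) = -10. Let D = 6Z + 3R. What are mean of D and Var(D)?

mean of D = 6·mean of Z + 3·mean of R = 6·3.6 + 3·(-4.8) = 7.2.
Var(D) = a²·Var(Z) + b²·Var(R) + 2ab·Cov(Z, R) with a = 6, b = 3.
= 6²·40 + 3²·52.7 + 2·6·3·(-10)
= 1440 + 474.3 + (-360) = 1554.3.

mean of D = 7.2, Var(D) = 1554.3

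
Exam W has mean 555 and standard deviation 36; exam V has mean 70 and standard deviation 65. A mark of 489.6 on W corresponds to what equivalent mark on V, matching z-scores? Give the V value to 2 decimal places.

V = -48.08

z = (489.6 − 555)/36 ≈ -1.8167.
V = 70 + z·65 = 70 + (489.6 − 555)·65/36 ≈ -48.08.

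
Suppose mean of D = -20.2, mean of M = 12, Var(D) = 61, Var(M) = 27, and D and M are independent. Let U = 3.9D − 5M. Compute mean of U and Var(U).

mean of U = 3.9·mean of D + (-5)·mean of M = 3.9·(-20.2) + (-5)·12 = -138.78.
Var(U) = a²·Var(D) + b²·Var(M) + 2ab·Cov(D, M) with a = 3.9, b = -5.
Independence gives Cov(D, M) = 0.
= 3.9²·61 + (-5)²·27 + 2·3.9·(-5)·0
= 927.81 + 675 + 0 = 1602.81.

mean of U = -138.78, Var(U) = 1602.81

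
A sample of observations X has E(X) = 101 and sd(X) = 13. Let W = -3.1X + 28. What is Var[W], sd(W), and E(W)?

Var[W] = 1624.09, sd(W) = 40.3, E(W) = -285.1

W = -3.1X + 28 is linear with a = -3.1, b = 28.
Var[X] = 13² = 169.
Var[W] = a²·Var[X] = (-3.1)²·169 = 1624.09 (the additive constant 28 does not affect variance).
sd(W) = |a|·sd(X) = |-3.1|·13 = 40.3.
E(W) = a·E(X) + b = (-3.1)·101 + 28 = -285.1.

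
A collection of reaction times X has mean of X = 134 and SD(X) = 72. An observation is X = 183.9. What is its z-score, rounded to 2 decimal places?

z = (X − mean of X) / SD(X) = (183.9 − 134) / 72 ≈ 0.69.

z = 0.69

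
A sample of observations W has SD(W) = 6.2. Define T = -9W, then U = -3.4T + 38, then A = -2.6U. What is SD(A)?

SD(A) = 493.272

SD(T) = |-9|·6.2 = 55.8.
SD(U) = |-3.4|·55.8 = 189.72.
SD(A) = |-2.6|·189.72 = 493.272.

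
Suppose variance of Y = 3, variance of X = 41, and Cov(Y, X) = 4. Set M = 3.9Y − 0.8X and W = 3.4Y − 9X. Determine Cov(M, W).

Cov(M, W) = 183.7

By bilinearity, Cov(M, W) = ac·variance of Y + bd·variance of X + (ad+bc)·Cov(Y, X), with a=3.9, b=-0.8, c=3.4, d=-9.
ac·variance of Y = 3.9·3.4·3 = 39.78
bd·variance of X = (-0.8)·(-9)·41 = 295.2
(ad+bc)·Cov(Y, X) = (-37.82)·4 = -151.28
Cov(M, W) = 39.78 + 295.2 + (-151.28) = 183.7.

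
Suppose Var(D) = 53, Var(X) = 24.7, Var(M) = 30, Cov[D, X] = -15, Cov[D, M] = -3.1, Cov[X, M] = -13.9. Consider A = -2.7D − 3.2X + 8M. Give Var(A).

Var(A) = a²·Var(D) + b²·Var(X) + c²·Var(M) + 2ab·Cov[D, X] + 2ac·Cov[D, M] + 2bc·Cov[X, M], with a = -2.7, b = -3.2, c = 8.
= 386.37 + 252.928 + 1920 + (-259.2) + 133.92 + 711.68
= 3145.698.

Var(A) = 3145.698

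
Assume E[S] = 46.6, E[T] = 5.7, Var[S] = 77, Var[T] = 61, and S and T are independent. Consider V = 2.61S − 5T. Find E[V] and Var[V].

E[V] = 93.126, Var[V] = 2049.5317

E[V] = 2.61·E[S] + (-5)·E[T] = 2.61·46.6 + (-5)·5.7 = 93.126.
Var[V] = a²·Var[S] + b²·Var[T] + 2ab·Cov[S, T] with a = 2.61, b = -5.
Independence gives Cov[S, T] = 0.
= 2.61²·77 + (-5)²·61 + 2·2.61·(-5)·0
= 524.5317 + 1525 + 0 = 2049.5317.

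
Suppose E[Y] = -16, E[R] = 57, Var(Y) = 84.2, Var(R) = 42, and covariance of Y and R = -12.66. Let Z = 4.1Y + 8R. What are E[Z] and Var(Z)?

E[Z] = 4.1·E[Y] + 8·E[R] = 4.1·(-16) + 8·57 = 390.4.
Var(Z) = a²·Var(Y) + b²·Var(R) + 2ab·covariance of Y and R with a = 4.1, b = 8.
= 4.1²·84.2 + 8²·42 + 2·4.1·8·(-12.66)
= 1415.402 + 2688 + (-830.496) = 3272.906.

E[Z] = 390.4, Var(Z) = 3272.906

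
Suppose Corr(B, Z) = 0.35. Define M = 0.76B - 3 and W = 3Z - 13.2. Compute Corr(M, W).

Corr(M, W) = 0.35

Linear rescalings preserve correlation up to sign; here the slopes 0.76 and 3 have the same sign, so Corr(M, W) = Corr(B, Z) = 0.35.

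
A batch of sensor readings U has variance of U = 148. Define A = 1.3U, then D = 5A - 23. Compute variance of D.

variance of A = 1.3²·148 = 250.12.
variance of D = 5²·250.12 = 6253.

variance of D = 6253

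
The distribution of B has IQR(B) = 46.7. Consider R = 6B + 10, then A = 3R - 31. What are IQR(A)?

IQR(R) = |6|·46.7 = 280.2.
IQR(A) = |3|·280.2 = 840.6.

IQR(A) = 840.6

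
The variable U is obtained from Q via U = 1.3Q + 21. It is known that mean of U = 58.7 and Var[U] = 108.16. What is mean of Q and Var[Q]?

From U = 1.3Q + 21: mean of U = a·mean of Q + b, so mean of Q = (mean of U − b)/a = (58.7 − 21)/1.3 = 29.
Var[U] = a²·Var[Q], so Var[Q] = 108.16/1.3² = 64.

mean of Q = 29, Var[Q] = 64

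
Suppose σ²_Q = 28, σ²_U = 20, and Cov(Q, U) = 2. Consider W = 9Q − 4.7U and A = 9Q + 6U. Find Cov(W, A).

By bilinearity, Cov(W, A) = ac·σ²_Q + bd·σ²_U + (ad+bc)·Cov(Q, U), with a=9, b=-4.7, c=9, d=6.
ac·σ²_Q = 9·9·28 = 2268
bd·σ²_U = (-4.7)·6·20 = -564
(ad+bc)·Cov(Q, U) = (11.7)·2 = 23.4
Cov(W, A) = 2268 + (-564) + 23.4 = 1727.4.

Cov(W, A) = 1727.4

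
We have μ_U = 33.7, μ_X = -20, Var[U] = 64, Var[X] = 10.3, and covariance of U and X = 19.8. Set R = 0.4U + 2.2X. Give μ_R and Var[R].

μ_R = 0.4·μ_U + 2.2·μ_X = 0.4·33.7 + 2.2·(-20) = -30.52.
Var[R] = a²·Var[U] + b²·Var[X] + 2ab·covariance of U and X with a = 0.4, b = 2.2.
= 0.4²·64 + 2.2²·10.3 + 2·0.4·2.2·19.8
= 10.24 + 49.852 + 34.848 = 94.94.

μ_R = -30.52, Var[R] = 94.94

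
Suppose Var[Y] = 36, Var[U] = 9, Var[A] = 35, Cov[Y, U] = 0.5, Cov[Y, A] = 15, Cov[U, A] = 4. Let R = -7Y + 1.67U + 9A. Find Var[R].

Var[R] = 2842.6501

Var[R] = a²·Var[Y] + b²·Var[U] + c²·Var[A] + 2ab·Cov[Y, U] + 2ac·Cov[Y, A] + 2bc·Cov[U, A], with a = -7, b = 1.67, c = 9.
= 1764 + 25.1001 + 2835 + (-11.69) + (-1890) + 120.24
= 2842.6501.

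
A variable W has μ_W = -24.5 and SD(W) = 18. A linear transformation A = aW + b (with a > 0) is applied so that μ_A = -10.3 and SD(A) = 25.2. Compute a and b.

SD(A) = a·SD(W) (a > 0), so a = 25.2/18 = 1.4.
μ_A = a·μ_W + b, so b = -10.3 − 1.4·(-24.5) = 24.

a = 1.4, b = 24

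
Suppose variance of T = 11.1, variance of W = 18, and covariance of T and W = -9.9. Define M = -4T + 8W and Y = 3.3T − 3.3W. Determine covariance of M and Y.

covariance of M and Y = -1013.76

By bilinearity, covariance of M and Y = ac·variance of T + bd·variance of W + (ad+bc)·covariance of T and W, with a=-4, b=8, c=3.3, d=-3.3.
ac·variance of T = (-4)·3.3·11.1 = -146.52
bd·variance of W = 8·(-3.3)·18 = -475.2
(ad+bc)·covariance of T and W = (39.6)·(-9.9) = -392.04
covariance of M and Y = -146.52 + (-475.2) + (-392.04) = -1013.76.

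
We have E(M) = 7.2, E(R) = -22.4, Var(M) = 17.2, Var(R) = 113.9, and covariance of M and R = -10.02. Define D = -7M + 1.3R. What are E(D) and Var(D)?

E(D) = (-7)·E(M) + 1.3·E(R) = (-7)·7.2 + 1.3·(-22.4) = -79.52.
Var(D) = a²·Var(M) + b²·Var(R) + 2ab·covariance of M and R with a = -7, b = 1.3.
= (-7)²·17.2 + 1.3²·113.9 + 2·(-7)·1.3·(-10.02)
= 842.8 + 192.491 + 182.364 = 1217.655.

E(D) = -79.52, Var(D) = 1217.655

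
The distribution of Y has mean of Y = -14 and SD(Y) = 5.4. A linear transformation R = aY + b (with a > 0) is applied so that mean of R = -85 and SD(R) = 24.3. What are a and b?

a = 4.5, b = -22

SD(R) = a·SD(Y) (a > 0), so a = 24.3/5.4 = 4.5.
mean of R = a·mean of Y + b, so b = -85 − 4.5·(-14) = -22.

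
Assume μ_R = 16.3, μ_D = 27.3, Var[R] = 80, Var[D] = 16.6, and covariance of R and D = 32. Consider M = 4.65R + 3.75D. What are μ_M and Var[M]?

μ_M = 178.17, Var[M] = 3079.2375

μ_M = 4.65·μ_R + 3.75·μ_D = 4.65·16.3 + 3.75·27.3 = 178.17.
Var[M] = a²·Var[R] + b²·Var[D] + 2ab·covariance of R and D with a = 4.65, b = 3.75.
= 4.65²·80 + 3.75²·16.6 + 2·4.65·3.75·32
= 1729.8 + 233.4375 + 1116 = 3079.2375.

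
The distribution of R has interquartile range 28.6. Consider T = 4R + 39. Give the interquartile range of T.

Under T = aR + b, IQR(T) = |a|·IQR(R) = |4|·28.6 = 114.4 (shifts cancel; spread scales by |a|).

IQR(T) = 114.4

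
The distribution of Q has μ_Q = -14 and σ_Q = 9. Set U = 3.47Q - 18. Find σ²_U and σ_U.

U = 3.47Q - 18 is linear with a = 3.47, b = -18.
σ²_Q = 9² = 81.
σ²_U = a²·σ²_Q = 3.47²·81 = 975.3129 (the additive constant -18 does not affect variance).
σ_U = |a|·σ_Q = |3.47|·9 = 31.23.

σ²_U = 975.3129, σ_U = 31.23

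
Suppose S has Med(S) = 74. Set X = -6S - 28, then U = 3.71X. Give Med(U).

Med(U) = -1751.12

Med(X) = (-6)·74 + (-28) = -472.
Med(U) = 3.71·(-472) = -1751.12.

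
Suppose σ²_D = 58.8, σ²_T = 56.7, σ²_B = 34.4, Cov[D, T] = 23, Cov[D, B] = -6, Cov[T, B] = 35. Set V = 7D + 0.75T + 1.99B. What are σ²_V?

σ²_V = a²·σ²_D + b²·σ²_T + c²·σ²_B + 2ab·Cov[D, T] + 2ac·Cov[D, B] + 2bc·Cov[T, B], with a = 7, b = 0.75, c = 1.99.
= 2881.2 + 31.89375 + 136.22744 + 241.5 + (-167.16) + 104.475
= 3228.13619.

σ²_V = 3228.13619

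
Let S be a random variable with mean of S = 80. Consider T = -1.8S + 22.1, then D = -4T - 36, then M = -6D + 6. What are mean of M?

mean of T = (-1.8)·80 + 22.1 = -121.9.
mean of D = (-4)·(-121.9) + (-36) = 451.6.
mean of M = (-6)·451.6 + 6 = -2703.6.

mean of M = -2703.6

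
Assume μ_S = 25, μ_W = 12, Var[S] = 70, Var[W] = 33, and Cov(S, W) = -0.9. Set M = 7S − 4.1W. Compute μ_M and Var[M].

μ_M = 7·μ_S + (-4.1)·μ_W = 7·25 + (-4.1)·12 = 125.8.
Var[M] = a²·Var[S] + b²·Var[W] + 2ab·Cov(S, W) with a = 7, b = -4.1.
= 7²·70 + (-4.1)²·33 + 2·7·(-4.1)·(-0.9)
= 3430 + 554.73 + 51.66 = 4036.39.

μ_M = 125.8, Var[M] = 4036.39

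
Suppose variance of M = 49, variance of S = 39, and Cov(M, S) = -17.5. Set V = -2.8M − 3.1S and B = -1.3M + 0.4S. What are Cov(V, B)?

By bilinearity, Cov(V, B) = ac·variance of M + bd·variance of S + (ad+bc)·Cov(M, S), with a=-2.8, b=-3.1, c=-1.3, d=0.4.
ac·variance of M = (-2.8)·(-1.3)·49 = 178.36
bd·variance of S = (-3.1)·0.4·39 = -48.36
(ad+bc)·Cov(M, S) = (2.91)·(-17.5) = -50.925
Cov(V, B) = 178.36 + (-48.36) + (-50.925) = 79.075.

Cov(V, B) = 79.075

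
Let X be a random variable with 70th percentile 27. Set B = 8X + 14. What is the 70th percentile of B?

70th percentile of B = 230

Since a = 8 > 0 the transformation is increasing, so the 70th percentile of B = a·(P_{70} of X) + b = 8·27 + 14 = 230.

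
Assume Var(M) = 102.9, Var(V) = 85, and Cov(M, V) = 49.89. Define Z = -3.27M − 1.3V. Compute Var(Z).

Var(Z) = 1668.11419

Var(Z) = a²·Var(M) + b²·Var(V) + 2ab·Cov(M, V) with a = -3.27, b = -1.3.
= (-3.27)²·102.9 + (-1.3)²·85 + 2·(-3.27)·(-1.3)·49.89
= 1100.29941 + 143.65 + 424.16478 = 1668.11419.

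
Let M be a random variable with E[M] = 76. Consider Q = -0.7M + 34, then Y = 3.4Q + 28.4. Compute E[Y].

E[Y] = -36.88

E[Q] = (-0.7)·76 + 34 = -19.2.
E[Y] = 3.4·(-19.2) + 28.4 = -36.88.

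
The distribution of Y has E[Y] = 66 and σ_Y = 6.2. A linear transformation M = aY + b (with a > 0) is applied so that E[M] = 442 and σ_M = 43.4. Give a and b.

a = 7, b = -20

σ_M = a·σ_Y (a > 0), so a = 43.4/6.2 = 7.
E[M] = a·E[Y] + b, so b = 442 − 7·66 = -20.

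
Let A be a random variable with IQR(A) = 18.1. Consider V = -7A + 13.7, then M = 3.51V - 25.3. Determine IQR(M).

IQR(V) = |-7|·18.1 = 126.7.
IQR(M) = |3.51|·126.7 = 444.717.

IQR(M) = 444.717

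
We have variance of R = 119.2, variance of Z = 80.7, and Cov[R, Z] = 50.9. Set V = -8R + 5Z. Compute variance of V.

variance of V = a²·variance of R + b²·variance of Z + 2ab·Cov[R, Z] with a = -8, b = 5.
= (-8)²·119.2 + 5²·80.7 + 2·(-8)·5·50.9
= 7628.8 + 2017.5 + (-4072) = 5574.3.

variance of V = 5574.3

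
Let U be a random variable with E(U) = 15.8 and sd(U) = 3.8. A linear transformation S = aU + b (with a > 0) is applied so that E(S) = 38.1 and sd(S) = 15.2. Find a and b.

sd(S) = a·sd(U) (a > 0), so a = 15.2/3.8 = 4.
E(S) = a·E(U) + b, so b = 38.1 − 4·15.8 = -25.1.

a = 4, b = -25.1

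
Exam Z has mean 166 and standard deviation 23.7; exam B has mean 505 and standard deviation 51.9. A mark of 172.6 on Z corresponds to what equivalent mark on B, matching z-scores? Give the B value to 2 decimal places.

B = 519.45

z = (172.6 − 166)/23.7 ≈ 0.2785.
B = 505 + z·51.9 = 505 + (172.6 − 166)·51.9/23.7 ≈ 519.45.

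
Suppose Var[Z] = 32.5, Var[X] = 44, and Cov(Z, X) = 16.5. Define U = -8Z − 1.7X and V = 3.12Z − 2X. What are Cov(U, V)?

Cov(U, V) = -485.116

By bilinearity, Cov(U, V) = ac·Var[Z] + bd·Var[X] + (ad+bc)·Cov(Z, X), with a=-8, b=-1.7, c=3.12, d=-2.
ac·Var[Z] = (-8)·3.12·32.5 = -811.2
bd·Var[X] = (-1.7)·(-2)·44 = 149.6
(ad+bc)·Cov(Z, X) = (10.696)·16.5 = 176.484
Cov(U, V) = -811.2 + 149.6 + 176.484 = -485.116.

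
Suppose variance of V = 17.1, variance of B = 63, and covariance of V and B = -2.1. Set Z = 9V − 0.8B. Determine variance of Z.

variance of Z = a²·variance of V + b²·variance of B + 2ab·covariance of V and B with a = 9, b = -0.8.
= 9²·17.1 + (-0.8)²·63 + 2·9·(-0.8)·(-2.1)
= 1385.1 + 40.32 + 30.24 = 1455.66.

variance of Z = 1455.66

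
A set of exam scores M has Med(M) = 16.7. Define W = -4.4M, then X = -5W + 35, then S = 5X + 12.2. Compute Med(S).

Med(W) = (-4.4)·16.7 = -73.48.
Med(X) = (-5)·(-73.48) + 35 = 402.4.
Med(S) = 5·402.4 + 12.2 = 2024.2.

Med(S) = 2024.2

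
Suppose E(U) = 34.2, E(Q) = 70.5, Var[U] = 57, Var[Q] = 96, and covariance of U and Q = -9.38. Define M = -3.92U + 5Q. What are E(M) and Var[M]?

E(M) = (-3.92)·E(U) + 5·E(Q) = (-3.92)·34.2 + 5·70.5 = 218.436.
Var[M] = a²·Var[U] + b²·Var[Q] + 2ab·covariance of U and Q with a = -3.92, b = 5.
= (-3.92)²·57 + 5²·96 + 2·(-3.92)·5·(-9.38)
= 875.8848 + 2400 + 367.696 = 3643.5808.

E(M) = 218.436, Var[M] = 3643.5808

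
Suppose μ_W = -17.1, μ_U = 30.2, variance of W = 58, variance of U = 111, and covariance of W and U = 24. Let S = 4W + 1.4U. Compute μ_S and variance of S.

μ_S = 4·μ_W + 1.4·μ_U = 4·(-17.1) + 1.4·30.2 = -26.12.
variance of S = a²·variance of W + b²·variance of U + 2ab·covariance of W and U with a = 4, b = 1.4.
= 4²·58 + 1.4²·111 + 2·4·1.4·24
= 928 + 217.56 + 268.8 = 1414.36.

μ_S = -26.12, variance of S = 1414.36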